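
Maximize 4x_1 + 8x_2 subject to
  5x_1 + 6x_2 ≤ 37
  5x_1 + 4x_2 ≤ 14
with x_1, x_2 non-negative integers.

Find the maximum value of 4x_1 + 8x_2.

24

(x_1,x_2)=(0,3): 5·0+6·3=18≤37, 5·0+4·3=12≤14, objective 24.
(x_1,x_2)=(1,2): 5·1+6·2=17≤37, 5·1+4·2=13≤14, objective 20.
(x_1,x_2)=(0,2): 5·0+6·2=12≤37, 5·0+4·2=8≤14, objective 16.
The best lattice point is (0,3), giving 24.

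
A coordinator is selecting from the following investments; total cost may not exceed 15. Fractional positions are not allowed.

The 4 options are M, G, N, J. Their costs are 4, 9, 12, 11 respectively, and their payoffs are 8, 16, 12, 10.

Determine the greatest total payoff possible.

24

Allowing fractional choices, the relaxed optimum would be about 26.0, but investments are indivisible.
M + J: cost 4 + 11 = 15 ≤ 15, payoff 8 + 10 = 18.
G: cost 9 ≤ 15, payoff 16.
M + G: cost 4 + 9 = 13 ≤ 15, payoff 8 + 16 = 24.
Best is M and G with total payoff 24.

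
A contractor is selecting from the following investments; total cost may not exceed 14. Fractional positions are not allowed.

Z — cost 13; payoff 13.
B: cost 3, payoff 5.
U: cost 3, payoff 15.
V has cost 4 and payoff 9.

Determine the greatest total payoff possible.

29

Treat it as a binary knapsack problem.
U + V: cost 3 + 4 = 7 ≤ 14, payoff 15 + 9 = 24.
B + U + V: cost 3 + 3 + 4 = 10 ≤ 14, payoff 5 + 15 + 9 = 29.
B + U: cost 3 + 3 = 6 ≤ 14, payoff 5 + 15 = 20.
Best is B, U, and V with total payoff 29.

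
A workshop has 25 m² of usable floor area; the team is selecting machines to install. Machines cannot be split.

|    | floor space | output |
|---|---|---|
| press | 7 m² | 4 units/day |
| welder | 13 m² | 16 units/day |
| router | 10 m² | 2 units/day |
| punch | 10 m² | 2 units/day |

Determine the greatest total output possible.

Allowing fractional choices, the relaxed optimum would be about 21.0, but machines are indivisible.
welder + punch: floor space 13 + 10 = 23 ≤ 25, output 16 + 2 = 18.
welder + router: floor space 13 + 10 = 23 ≤ 25, output 16 + 2 = 18.
press + welder: floor space 7 + 13 = 20 ≤ 25, output 4 + 16 = 20.
Best is press and welder with total output 20.

20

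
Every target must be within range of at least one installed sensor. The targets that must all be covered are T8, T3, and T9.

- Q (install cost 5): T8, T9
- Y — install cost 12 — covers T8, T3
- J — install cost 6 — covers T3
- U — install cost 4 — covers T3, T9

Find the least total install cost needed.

9

Choose Q and U: together they cover T8, T3, T9 — every target.
Total install cost: 5 + 4 = 9.
No cover costs less than 9.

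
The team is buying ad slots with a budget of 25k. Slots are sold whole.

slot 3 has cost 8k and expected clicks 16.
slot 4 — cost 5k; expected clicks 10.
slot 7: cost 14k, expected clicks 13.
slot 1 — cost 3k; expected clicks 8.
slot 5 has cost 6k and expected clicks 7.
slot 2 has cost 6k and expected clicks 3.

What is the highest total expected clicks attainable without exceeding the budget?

This is an integer program with binary decision variables.
slot 3 + slot 4 + slot 1 + slot 2: cost 8 + 5 + 3 + 6 = 22 ≤ 25, expected clicks 16 + 10 + 8 + 3 = 37.
slot 3 + slot 7 + slot 1: cost 8 + 14 + 3 = 25 ≤ 25, expected clicks 16 + 13 + 8 = 37.
slot 3 + slot 4 + slot 1 + slot 5: cost 8 + 5 + 3 + 6 = 22 ≤ 25, expected clicks 16 + 10 + 8 + 7 = 41.
Best is slot 3, slot 4, slot 1, and slot 5 with total expected clicks 41.

41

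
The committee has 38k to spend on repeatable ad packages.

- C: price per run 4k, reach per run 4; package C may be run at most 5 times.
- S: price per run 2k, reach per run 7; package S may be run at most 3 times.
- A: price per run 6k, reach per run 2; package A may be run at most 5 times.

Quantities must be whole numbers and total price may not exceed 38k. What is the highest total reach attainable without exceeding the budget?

45

S has the best ratio (7/2); taking only S gives at most 3×7 = 21 (stopped by the supply cap of 3).
Mixing does better — 5×C, 3×S, and 2×A: price 38 ≤ 38, reach 5·4 + 3·7 + 2·2 = 45.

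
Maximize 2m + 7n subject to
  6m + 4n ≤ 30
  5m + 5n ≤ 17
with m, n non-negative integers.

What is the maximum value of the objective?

Relaxing integrality, the LP optimum is 23.80 at (m,n) = (0, 3.4), which is not an integer point.
(m,n)=(0,3): 6·0+4·3=12≤30, 5·0+5·3=15≤17, objective 21.
(m,n)=(1,2): 6·1+4·2=14≤30, 5·1+5·2=15≤17, objective 16.
No feasible integer point exceeds 21.

21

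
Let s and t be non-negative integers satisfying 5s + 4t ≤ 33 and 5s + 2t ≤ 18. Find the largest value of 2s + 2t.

(s,t)=(0,8): 5·0+4·8=32≤33, 5·0+2·8=16≤18, objective 16.
(s,t)=(0,7): 5·0+4·7=28≤33, 5·0+2·7=14≤18, objective 14.
No feasible integer point exceeds 16.

16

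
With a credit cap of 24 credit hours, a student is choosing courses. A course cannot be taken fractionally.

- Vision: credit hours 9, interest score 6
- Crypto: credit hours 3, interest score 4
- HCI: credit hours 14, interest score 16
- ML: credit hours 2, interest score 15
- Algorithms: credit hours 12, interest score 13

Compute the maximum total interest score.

35

Take Crypto, HCI, and ML: credit hours 3 + 14 + 2 = 19 ≤ 24, interest score 4 + 16 + 15 = 35.
No other feasible combination does better.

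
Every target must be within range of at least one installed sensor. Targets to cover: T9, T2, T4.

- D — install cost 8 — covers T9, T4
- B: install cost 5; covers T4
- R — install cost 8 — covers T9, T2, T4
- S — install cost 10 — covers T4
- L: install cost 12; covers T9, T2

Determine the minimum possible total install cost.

8

R alone covers T9, T2, T4 — every target.
Total install cost: 8.
No cover costs less than 8.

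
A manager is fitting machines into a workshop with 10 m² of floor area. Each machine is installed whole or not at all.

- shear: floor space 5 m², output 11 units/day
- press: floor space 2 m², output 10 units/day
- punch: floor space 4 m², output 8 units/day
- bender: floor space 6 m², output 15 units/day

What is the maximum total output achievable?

This is an integer program with binary decision variables.
press + bender: floor space 2 + 6 = 8 ≤ 10, output 10 + 15 = 25.
punch + bender: floor space 4 + 6 = 10 ≤ 10, output 8 + 15 = 23.
shear + press: floor space 5 + 2 = 7 ≤ 10, output 11 + 10 = 21.
Best is press and bender with total output 25.

25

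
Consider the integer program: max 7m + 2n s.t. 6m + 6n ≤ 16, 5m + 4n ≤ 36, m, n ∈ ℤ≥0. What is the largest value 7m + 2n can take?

Relaxing integrality, the LP optimum is 18.67 at (m,n) = (2.67, 0), which is not an integer point.
(m,n)=(2,0) is feasible, giving 14.
(m,n)=(1,1) is feasible, giving 9.
(m,n)=(1,0) is feasible, giving 7.
No feasible integer point exceeds 14.

14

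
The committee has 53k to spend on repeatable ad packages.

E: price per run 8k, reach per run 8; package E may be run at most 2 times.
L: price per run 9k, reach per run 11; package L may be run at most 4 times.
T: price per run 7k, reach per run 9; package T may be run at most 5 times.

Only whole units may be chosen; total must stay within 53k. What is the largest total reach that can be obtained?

This is a bounded integer knapsack.
1×E, 1×L, and 5×T: price 52 ≤ 53, reach 1·8 + 1·11 + 5·9 = 64.
2×L and 5×T: price 53 ≤ 53, reach 2·11 + 5·9 = 67.
Best is 67.

67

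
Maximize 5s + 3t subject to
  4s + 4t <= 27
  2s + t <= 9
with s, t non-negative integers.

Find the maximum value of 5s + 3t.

24

Relaxing integrality, the LP optimum is 24.75 at (s,t) = (2.25, 4.5), which is not an integer point.
(s,t)=(3,3): 4·3+4·3=24≤27, 2·3+1·3=9≤9, objective 24.
(s,t)=(2,4): 4·2+4·4=24≤27, 2·2+1·4=8≤9, objective 22.
(s,t)=(3,2): 4·3+4·2=20≤27, 2·3+1·2=8≤9, objective 21.
No feasible integer point exceeds 24.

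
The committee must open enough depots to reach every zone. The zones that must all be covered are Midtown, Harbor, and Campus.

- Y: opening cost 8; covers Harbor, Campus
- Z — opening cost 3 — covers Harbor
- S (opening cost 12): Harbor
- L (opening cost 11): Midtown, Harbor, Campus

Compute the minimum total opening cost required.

The greedy cost-per-new-zone heuristic would pick Z and L for 14, but a cheaper cover exists.
L alone covers Midtown, Harbor, Campus — every zone.
Total opening cost: 11.
No cover costs less than 11.

11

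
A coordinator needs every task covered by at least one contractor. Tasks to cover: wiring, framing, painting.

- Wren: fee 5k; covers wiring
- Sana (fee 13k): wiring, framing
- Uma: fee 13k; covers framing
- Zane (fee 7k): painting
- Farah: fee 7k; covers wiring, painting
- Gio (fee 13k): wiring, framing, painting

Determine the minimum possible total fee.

13

This is an integer covering problem.
The greedy cost-per-new-task heuristic would pick Farah and Sana for 20, but a cheaper cover exists.
Gio alone covers wiring, framing, painting — every task.
Total fee: 13.
No cover costs less than 13.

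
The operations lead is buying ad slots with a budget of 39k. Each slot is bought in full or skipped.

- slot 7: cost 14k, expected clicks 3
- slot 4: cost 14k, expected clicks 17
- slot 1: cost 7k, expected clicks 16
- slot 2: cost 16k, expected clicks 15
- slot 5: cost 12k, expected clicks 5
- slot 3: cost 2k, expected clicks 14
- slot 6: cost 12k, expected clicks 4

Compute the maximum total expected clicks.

Treat it as a binary knapsack problem.
Take slot 4, slot 1, slot 2, and slot 3: cost 14 + 7 + 16 + 2 = 39 ≤ 39, expected clicks 17 + 16 + 15 + 14 = 62.
No other feasible combination does better.

62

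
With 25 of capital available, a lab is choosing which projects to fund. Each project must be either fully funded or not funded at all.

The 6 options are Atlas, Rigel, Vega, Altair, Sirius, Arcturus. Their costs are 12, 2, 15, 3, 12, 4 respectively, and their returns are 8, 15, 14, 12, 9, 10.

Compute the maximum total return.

51

Allowing fractional choices, the relaxed optimum would be about 51.8, but projects are indivisible.
Rigel + Vega + Altair + Arcturus: cost 2 + 15 + 3 + 4 = 24 ≤ 25, return 15 + 14 + 12 + 10 = 51.
Rigel + Altair + Sirius + Arcturus: cost 2 + 3 + 12 + 4 = 21 ≤ 25, return 15 + 12 + 9 + 10 = 46.
Atlas + Rigel + Altair + Arcturus: cost 12 + 2 + 3 + 4 = 21 ≤ 25, return 8 + 15 + 12 + 10 = 45.
Best is Rigel, Vega, Altair, and Arcturus with total return 51.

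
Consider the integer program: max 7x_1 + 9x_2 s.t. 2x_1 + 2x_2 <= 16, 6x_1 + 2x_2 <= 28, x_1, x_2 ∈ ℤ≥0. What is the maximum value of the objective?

72

(x_1,x_2)=(0,8): 2·0+2·8=16≤16, 6·0+2·8=16≤28, objective 72.
(x_1,x_2)=(1,7): 2·1+2·7=16≤16, 6·1+2·7=20≤28, objective 70.
(x_1,x_2)=(0,7): 2·0+2·7=14≤16, 6·0+2·7=14≤28, objective 63.
The best lattice point is (0,8), giving 72.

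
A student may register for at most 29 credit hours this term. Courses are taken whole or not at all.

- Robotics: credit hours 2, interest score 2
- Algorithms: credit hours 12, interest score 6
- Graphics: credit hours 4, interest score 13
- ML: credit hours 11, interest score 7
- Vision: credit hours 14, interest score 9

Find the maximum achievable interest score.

This is a 0-1 knapsack instance.
Take Graphics, ML, and Vision: credit hours 4 + 11 + 14 = 29 ≤ 29, interest score 13 + 7 + 9 = 29.
No other feasible combination does better.

29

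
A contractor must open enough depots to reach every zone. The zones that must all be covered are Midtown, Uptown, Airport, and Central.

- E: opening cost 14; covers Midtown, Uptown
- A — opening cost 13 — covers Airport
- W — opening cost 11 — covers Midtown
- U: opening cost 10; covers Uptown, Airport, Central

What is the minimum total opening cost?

Choose W and U: together they cover Midtown, Uptown, Airport, Central — every zone.
Total opening cost: 11 + 10 = 21.
No cover costs less than 21.

21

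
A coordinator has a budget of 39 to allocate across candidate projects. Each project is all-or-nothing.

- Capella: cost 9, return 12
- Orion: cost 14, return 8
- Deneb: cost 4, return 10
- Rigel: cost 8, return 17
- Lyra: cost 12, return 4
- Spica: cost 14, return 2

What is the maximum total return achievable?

Capella + Deneb + Rigel + Lyra: cost 9 + 4 + 8 + 12 = 33 ≤ 39, return 12 + 10 + 17 + 4 = 43.
Capella + Orion + Deneb + Rigel: cost 9 + 14 + 4 + 8 = 35 ≤ 39, return 12 + 8 + 10 + 17 = 47.
Best is Capella, Orion, Deneb, and Rigel with total return 47.

47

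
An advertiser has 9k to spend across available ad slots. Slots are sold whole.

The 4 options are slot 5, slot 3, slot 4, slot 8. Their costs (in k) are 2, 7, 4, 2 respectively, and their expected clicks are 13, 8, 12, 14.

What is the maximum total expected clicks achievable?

39

Allowing fractional choices, the relaxed optimum would be about 40.1, but ad slots are indivisible.
slot 5 + slot 4 + slot 8: cost 2 + 4 + 2 = 8 ≤ 9, expected clicks 13 + 12 + 14 = 39.
slot 5 + slot 8: cost 2 + 2 = 4 ≤ 9, expected clicks 13 + 14 = 27.
Best is slot 5, slot 4, and slot 8 with total expected clicks 39.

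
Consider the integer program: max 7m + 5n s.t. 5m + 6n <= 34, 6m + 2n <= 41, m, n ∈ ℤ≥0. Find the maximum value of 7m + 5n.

The continuous relaxation peaks at (6.8, 0) with value 47.60; rounding to a feasible lattice point costs some objective.
(m,n)=(6,0): 5·6+6·0=30≤34, 6·6+2·0=36≤41, objective 42.
(m,n)=(5,1): 5·5+6·1=31≤34, 6·5+2·1=32≤41, objective 40.
(m,n)=(5,0): 5·5+6·0=25≤34, 6·5+2·0=30≤41, objective 35.
The best lattice point is (6,0), giving 42.

42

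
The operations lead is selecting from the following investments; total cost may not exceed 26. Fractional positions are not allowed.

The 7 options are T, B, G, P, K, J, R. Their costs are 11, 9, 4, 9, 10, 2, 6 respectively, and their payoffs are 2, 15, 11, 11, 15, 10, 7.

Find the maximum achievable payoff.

51

B + G + P + J: cost 9 + 4 + 9 + 2 = 24 ≤ 26, payoff 15 + 11 + 11 + 10 = 47.
B + G + K + J: cost 9 + 4 + 10 + 2 = 25 ≤ 26, payoff 15 + 11 + 15 + 10 = 51.
G + P + K + J: cost 4 + 9 + 10 + 2 = 25 ≤ 26, payoff 11 + 11 + 15 + 10 = 47.
Best is B, G, K, and J with total payoff 51.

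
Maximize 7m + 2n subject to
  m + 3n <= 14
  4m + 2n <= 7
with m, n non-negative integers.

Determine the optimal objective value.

Relaxing integrality, the LP optimum is 12.25 at (m,n) = (1.75, 0), which is not an integer point.
(m,n)=(1,1): 1·1+3·1=4≤14, 4·1+2·1=6≤7, objective 9.
(m,n)=(1,0): 1·1+3·0=1≤14, 4·1+2·0=4≤7, objective 7.
(m,n)=(0,2): 1·0+3·2=6≤14, 4·0+2·2=4≤7, objective 4.
(m,n)=(0,1): 1·0+3·1=3≤14, 4·0+2·1=2≤7, objective 2.
Maximum is 9 at (m,n)=(1,1).

9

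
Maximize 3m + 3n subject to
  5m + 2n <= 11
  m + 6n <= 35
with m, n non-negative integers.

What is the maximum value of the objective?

(m,n)=(0,5): 5·0+2·5=10≤11, 1·0+6·5=30≤35, objective 15.
(m,n)=(0,4): 5·0+2·4=8≤11, 1·0+6·4=24≤35, objective 12.
Maximum is 15 at (m,n)=(0,5).

15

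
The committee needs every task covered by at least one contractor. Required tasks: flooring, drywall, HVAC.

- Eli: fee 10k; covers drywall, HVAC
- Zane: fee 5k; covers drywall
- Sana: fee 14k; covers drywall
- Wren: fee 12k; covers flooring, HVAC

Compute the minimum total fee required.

17

This is a weighted set-cover instance.
The greedy cost-per-new-task heuristic would pick Eli and Wren for 22, but a cheaper cover exists.
Choose Zane and Wren: together they cover flooring, drywall, HVAC — every task.
Total fee: 5 + 12 = 17.
No cover costs less than 17.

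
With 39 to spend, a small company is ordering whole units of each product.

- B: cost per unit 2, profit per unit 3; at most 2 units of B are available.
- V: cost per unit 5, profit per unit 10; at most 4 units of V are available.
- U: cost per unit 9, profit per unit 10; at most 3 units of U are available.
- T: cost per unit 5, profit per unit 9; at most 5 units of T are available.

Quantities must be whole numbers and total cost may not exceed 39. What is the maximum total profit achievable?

This is a bounded integer knapsack.
V has the best ratio (10/5); taking only V gives at most 4×10 = 40 (stopped by the supply cap of 4).
Mixing does better — 2×B, 4×V, and 3×T: cost 39 ≤ 39, profit 2·3 + 4·10 + 3·9 = 73.

73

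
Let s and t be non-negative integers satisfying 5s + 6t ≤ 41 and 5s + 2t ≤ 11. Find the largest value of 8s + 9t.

The continuous relaxation peaks at (0, 5.5) with value 49.50; rounding to a feasible lattice point costs some objective.
(s,t)=(0,5) is feasible, giving 45.
(s,t)=(0,4) is feasible, giving 36.
The best lattice point is (0,5), giving 45.

45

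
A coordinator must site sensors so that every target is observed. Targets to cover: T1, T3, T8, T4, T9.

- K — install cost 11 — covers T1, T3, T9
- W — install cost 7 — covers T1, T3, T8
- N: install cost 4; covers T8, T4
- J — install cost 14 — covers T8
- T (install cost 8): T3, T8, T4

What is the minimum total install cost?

15

This is a weighted set-cover instance.
The greedy cost-per-new-target heuristic would pick N, W, and K for 22, but a cheaper cover exists.
Choose K and N: together they cover T1, T3, T8, T4, T9 — every target.
Total install cost: 11 + 4 = 15.
No cover costs less than 15.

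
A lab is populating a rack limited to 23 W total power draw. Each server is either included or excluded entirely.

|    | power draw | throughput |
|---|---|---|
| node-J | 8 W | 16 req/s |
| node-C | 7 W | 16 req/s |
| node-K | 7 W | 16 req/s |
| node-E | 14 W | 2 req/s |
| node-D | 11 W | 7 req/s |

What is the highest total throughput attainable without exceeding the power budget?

48

This is an integer program with binary decision variables.
Allowing fractional choices, the relaxed optimum would be about 48.6, but servers are indivisible.
node-C + node-K: power draw 7 + 7 = 14 ≤ 23, throughput 16 + 16 = 32.
node-J + node-C + node-K: power draw 8 + 7 + 7 = 22 ≤ 23, throughput 16 + 16 + 16 = 48.
node-J + node-C: power draw 8 + 7 = 15 ≤ 23, throughput 16 + 16 = 32.
Best is node-J, node-C, and node-K with total throughput 48.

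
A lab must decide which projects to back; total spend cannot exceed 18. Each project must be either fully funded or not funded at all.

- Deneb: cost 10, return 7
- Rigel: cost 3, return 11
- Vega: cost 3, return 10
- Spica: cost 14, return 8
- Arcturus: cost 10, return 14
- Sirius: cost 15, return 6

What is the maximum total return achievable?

Allowing fractional choices, the relaxed optimum would be about 36.4, but projects are indivisible.
Rigel + Vega + Arcturus: cost 3 + 3 + 10 = 16 ≤ 18, return 11 + 10 + 14 = 35.
Deneb + Rigel + Vega: cost 10 + 3 + 3 = 16 ≤ 18, return 7 + 11 + 10 = 28.
Best is Rigel, Vega, and Arcturus with total return 35.

35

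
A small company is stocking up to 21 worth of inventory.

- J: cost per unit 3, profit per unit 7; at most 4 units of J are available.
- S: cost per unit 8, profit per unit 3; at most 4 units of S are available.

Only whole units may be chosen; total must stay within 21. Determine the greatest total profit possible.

31

J has the best ratio (7/3); taking only J gives at most 4×7 = 28 (stopped by the supply cap of 4).
Mixing does better — 4×J and 1×S: cost 20 ≤ 21, profit 4·7 + 1·3 = 31.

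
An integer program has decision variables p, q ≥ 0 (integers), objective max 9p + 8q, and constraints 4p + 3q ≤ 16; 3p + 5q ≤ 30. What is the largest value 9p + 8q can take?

41

(p,q)=(1,4): 4·1+3·4=16≤16, 3·1+5·4=23≤30, objective 41.
(p,q)=(0,5): 4·0+3·5=15≤16, 3·0+5·5=25≤30, objective 40.
The best lattice point is (1,4), giving 41.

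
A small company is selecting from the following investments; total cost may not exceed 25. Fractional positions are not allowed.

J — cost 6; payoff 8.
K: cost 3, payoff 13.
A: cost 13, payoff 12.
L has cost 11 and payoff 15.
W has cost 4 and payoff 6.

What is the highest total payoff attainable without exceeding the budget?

42

Take J, K, L, and W: cost 6 + 3 + 11 + 4 = 24 ≤ 25, payoff 8 + 13 + 15 + 6 = 42.
No other feasible combination does better.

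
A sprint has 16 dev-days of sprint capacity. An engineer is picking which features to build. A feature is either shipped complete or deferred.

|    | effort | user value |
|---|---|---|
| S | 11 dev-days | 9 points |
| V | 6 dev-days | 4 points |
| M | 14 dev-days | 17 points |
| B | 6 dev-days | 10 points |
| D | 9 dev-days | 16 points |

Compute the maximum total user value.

M: effort 14 ≤ 16, user value 17.
B + D: effort 6 + 9 = 15 ≤ 16, user value 10 + 16 = 26.
V + D: effort 6 + 9 = 15 ≤ 16, user value 4 + 16 = 20.
Best is B and D with total user value 26.

26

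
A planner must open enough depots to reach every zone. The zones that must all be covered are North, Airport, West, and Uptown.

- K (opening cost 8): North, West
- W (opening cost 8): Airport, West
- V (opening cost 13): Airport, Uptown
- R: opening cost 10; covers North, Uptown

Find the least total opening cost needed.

The greedy cost-per-new-zone heuristic would pick K and V for 21, but a cheaper cover exists.
Choose W and R: together they cover North, Airport, West, Uptown — every zone.
Total opening cost: 8 + 10 = 18.
No cover costs less than 18.

18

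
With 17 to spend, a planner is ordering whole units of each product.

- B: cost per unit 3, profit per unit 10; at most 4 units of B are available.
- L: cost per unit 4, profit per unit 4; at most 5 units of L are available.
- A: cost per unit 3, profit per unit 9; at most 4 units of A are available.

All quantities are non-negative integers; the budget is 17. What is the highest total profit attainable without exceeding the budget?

B has the best ratio (10/3); taking only B gives at most 4×10 = 40 (stopped by the supply cap of 4).
Mixing does better — 4×B and 1×A: cost 15 ≤ 17, profit 4·10 + 1·9 = 49.

49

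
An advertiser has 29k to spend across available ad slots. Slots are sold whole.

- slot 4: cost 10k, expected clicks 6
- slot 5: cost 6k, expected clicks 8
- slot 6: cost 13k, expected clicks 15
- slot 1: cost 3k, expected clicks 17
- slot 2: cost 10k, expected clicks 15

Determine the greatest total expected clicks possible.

This is an integer program with binary decision variables.
Allowing fractional choices, the relaxed optimum would be about 51.5, but ad slots are indivisible.
slot 4 + slot 5 + slot 1 + slot 2: cost 10 + 6 + 3 + 10 = 29 ≤ 29, expected clicks 6 + 8 + 17 + 15 = 46.
slot 5 + slot 1 + slot 2: cost 6 + 3 + 10 = 19 ≤ 29, expected clicks 8 + 17 + 15 = 40.
slot 6 + slot 1 + slot 2: cost 13 + 3 + 10 = 26 ≤ 29, expected clicks 15 + 17 + 15 = 47.
Best is slot 6, slot 1, and slot 2 with total expected clicks 47.

47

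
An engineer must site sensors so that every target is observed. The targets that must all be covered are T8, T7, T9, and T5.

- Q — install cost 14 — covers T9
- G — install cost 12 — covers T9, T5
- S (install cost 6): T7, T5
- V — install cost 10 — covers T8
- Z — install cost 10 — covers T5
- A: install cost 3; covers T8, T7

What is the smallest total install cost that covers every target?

15

Choose G and A: together they cover T8, T7, T9, T5 — every target.
Total install cost: 12 + 3 = 15.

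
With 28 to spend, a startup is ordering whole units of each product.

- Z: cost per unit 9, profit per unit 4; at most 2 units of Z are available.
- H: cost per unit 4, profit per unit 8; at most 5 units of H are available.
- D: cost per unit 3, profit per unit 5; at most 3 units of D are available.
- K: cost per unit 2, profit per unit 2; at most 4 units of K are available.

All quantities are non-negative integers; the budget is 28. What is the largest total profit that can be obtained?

This is a bounded integer knapsack.
H has the best ratio (8/4); taking only H gives at most 5×8 = 40 (stopped by the supply cap of 5).
Mixing does better — 5×H, 2×D, and 1×K: cost 28 ≤ 28, profit 5·8 + 2·5 + 1·2 = 52.

52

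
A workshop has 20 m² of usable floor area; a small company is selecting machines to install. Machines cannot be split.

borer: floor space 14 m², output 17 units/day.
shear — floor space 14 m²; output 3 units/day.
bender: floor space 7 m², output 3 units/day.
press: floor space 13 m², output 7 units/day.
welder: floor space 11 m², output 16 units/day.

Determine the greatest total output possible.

Take bender and welder: floor space 7 + 11 = 18 ≤ 20, output 3 + 16 = 19.
No other feasible combination does better.

19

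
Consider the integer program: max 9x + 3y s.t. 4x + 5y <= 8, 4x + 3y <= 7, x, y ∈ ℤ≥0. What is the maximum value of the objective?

9

(x,y)=(1,0): 4·1+5·0=4≤8, 4·1+3·0=4≤7, objective 9.
(x,y)=(0,1): 4·0+5·1=5≤8, 4·0+3·1=3≤7, objective 3.
(x,y)=(0,0): 4·0+5·0=0≤8, 4·0+3·0=0≤7, objective 0.
No feasible integer point exceeds 9.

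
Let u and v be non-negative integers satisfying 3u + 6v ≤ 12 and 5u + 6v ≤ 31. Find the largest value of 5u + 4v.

20

(u,v)=(4,0): 3·4+6·0=12≤12, 5·4+6·0=20≤31, objective 20.
(u,v)=(3,0): 3·3+6·0=9≤12, 5·3+6·0=15≤31, objective 15.
The best lattice point is (4,0), giving 20.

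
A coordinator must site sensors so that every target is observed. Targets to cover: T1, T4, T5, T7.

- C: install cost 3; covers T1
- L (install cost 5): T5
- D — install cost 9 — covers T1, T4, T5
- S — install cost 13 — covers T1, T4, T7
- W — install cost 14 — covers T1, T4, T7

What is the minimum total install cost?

This is an integer covering problem.
Choose L and S: together they cover T1, T4, T5, T7 — every target.
Total install cost: 5 + 13 = 18.

18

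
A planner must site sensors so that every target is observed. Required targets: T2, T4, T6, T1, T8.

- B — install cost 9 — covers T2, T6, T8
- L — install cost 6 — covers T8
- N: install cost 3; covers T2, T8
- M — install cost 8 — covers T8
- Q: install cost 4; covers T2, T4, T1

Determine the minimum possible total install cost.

Choose B and Q: together they cover T2, T4, T6, T1, T8 — every target.
Total install cost: 9 + 4 = 13.

13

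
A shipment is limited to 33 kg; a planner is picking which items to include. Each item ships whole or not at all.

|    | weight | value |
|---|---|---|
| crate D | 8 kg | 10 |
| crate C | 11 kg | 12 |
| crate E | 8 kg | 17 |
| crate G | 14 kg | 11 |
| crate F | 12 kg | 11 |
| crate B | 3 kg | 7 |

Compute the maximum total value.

46

Allowing fractional choices, the relaxed optimum would be about 48.8, but items are indivisible.
crate D + crate C + crate E + crate B: weight 8 + 11 + 8 + 3 = 30 ≤ 33, value 10 + 12 + 17 + 7 = 46.
crate D + crate E + crate G + crate B: weight 8 + 8 + 14 + 3 = 33 ≤ 33, value 10 + 17 + 11 + 7 = 45.
crate D + crate E + crate F + crate B: weight 8 + 8 + 12 + 3 = 31 ≤ 33, value 10 + 17 + 11 + 7 = 45.
Best is crate D, crate C, crate E, and crate B with total value 46.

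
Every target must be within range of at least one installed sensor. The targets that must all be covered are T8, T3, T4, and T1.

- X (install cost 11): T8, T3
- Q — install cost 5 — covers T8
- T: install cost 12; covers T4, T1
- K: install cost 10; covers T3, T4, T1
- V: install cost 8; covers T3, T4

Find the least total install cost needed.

15

Choose Q and K: together they cover T8, T3, T4, T1 — every target.
Total install cost: 5 + 10 = 15.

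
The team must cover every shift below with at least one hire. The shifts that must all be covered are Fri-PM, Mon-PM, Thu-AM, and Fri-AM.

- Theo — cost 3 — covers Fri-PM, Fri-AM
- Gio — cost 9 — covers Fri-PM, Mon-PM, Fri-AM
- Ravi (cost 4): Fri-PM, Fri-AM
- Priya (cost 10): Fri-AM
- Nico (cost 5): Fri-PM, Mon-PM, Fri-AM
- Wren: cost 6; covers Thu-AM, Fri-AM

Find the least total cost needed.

11

This is an integer covering problem.
Choose Nico and Wren: together they cover Fri-PM, Mon-PM, Thu-AM, Fri-AM — every shift.
Total cost: 5 + 6 = 11.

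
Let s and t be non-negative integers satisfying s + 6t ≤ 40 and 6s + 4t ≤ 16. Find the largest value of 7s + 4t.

18

(s,t)=(2,1) is feasible, giving 18.
(s,t)=(1,2) is feasible, giving 15.
(s,t)=(2,0) is feasible, giving 14.
Maximum is 18 at (s,t)=(2,1).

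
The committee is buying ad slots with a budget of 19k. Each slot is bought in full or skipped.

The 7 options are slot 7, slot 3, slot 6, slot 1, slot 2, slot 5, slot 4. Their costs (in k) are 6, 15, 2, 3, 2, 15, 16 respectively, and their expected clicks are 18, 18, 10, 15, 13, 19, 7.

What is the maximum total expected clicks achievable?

56

Allowing fractional choices, the relaxed optimum would be about 63.6, but ad slots are indivisible.
slot 7 + slot 1 + slot 2: cost 6 + 3 + 2 = 11 ≤ 19, expected clicks 18 + 15 + 13 = 46.
slot 7 + slot 6 + slot 1 + slot 2: cost 6 + 2 + 3 + 2 = 13 ≤ 19, expected clicks 18 + 10 + 15 + 13 = 56.
Best is slot 7, slot 6, slot 1, and slot 2 with total expected clicks 56.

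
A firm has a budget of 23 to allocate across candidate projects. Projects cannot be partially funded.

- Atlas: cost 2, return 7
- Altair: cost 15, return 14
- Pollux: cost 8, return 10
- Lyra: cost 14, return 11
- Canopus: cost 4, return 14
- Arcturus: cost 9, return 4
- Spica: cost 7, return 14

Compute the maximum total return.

45

This is a 0-1 knapsack instance.
Allowing fractional choices, the relaxed optimum would be about 46.9, but projects are indivisible.
Atlas + Canopus + Arcturus + Spica: cost 2 + 4 + 9 + 7 = 22 ≤ 23, return 7 + 14 + 4 + 14 = 39.
Pollux + Canopus + Spica: cost 8 + 4 + 7 = 19 ≤ 23, return 10 + 14 + 14 = 38.
Atlas + Pollux + Canopus + Spica: cost 2 + 8 + 4 + 7 = 21 ≤ 23, return 7 + 10 + 14 + 14 = 45.
Best is Atlas, Pollux, Canopus, and Spica with total return 45.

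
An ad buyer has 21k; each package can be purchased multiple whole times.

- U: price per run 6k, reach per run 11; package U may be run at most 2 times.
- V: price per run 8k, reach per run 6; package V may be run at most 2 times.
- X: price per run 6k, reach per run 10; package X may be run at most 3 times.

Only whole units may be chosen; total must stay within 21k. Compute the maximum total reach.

U has the best ratio (11/6); taking only U gives at most 2×11 = 22 (stopped by the supply cap of 2).
Mixing does better — 2×U and 1×X: price 18 ≤ 21, reach 2·11 + 1·10 = 32.

32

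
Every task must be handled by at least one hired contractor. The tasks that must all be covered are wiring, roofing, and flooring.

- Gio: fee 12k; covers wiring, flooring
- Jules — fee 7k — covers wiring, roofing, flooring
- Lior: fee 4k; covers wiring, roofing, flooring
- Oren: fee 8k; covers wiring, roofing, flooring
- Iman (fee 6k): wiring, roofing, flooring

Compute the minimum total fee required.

Lior alone covers wiring, roofing, flooring — every task.
Total fee: 4.
No cover costs less than 4.

4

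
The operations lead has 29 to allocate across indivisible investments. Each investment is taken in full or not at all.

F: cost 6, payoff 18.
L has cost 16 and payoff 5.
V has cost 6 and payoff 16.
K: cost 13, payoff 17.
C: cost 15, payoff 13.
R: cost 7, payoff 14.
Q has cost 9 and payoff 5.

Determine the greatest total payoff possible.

This is a 0-1 knapsack instance.
Take F, V, R, and Q: cost 6 + 6 + 7 + 9 = 28 ≤ 29, payoff 18 + 16 + 14 + 5 = 53.
No other feasible combination does better.

53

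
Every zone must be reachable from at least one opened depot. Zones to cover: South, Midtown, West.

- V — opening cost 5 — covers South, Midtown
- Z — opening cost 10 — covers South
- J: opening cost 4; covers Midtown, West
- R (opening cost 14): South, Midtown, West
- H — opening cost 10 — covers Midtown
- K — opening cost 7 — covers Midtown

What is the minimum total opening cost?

9

This is a weighted set-cover instance.
Choose V and J: together they cover South, Midtown, West — every zone.
Total opening cost: 5 + 4 = 9.
No cover costs less than 9.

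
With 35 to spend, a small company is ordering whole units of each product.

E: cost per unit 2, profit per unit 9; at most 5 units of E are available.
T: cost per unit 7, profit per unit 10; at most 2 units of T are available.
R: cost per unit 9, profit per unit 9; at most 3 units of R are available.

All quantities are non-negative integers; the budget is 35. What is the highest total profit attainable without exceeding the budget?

This is a bounded integer knapsack.
E has the best ratio (9/2); taking only E gives at most 5×9 = 45 (stopped by the supply cap of 5).
Mixing does better — 5×E, 2×T, and 1×R: cost 33 ≤ 35, profit 5·9 + 2·10 + 1·9 = 74.

74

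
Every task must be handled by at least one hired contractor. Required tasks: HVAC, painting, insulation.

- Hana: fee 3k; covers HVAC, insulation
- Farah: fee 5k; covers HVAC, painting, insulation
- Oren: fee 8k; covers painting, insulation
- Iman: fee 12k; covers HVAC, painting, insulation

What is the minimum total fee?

The greedy cost-per-new-task heuristic would pick Hana and Farah for 8, but a cheaper cover exists.
Farah alone covers HVAC, painting, insulation — every task.
Total fee: 5.
No cover costs less than 5.

5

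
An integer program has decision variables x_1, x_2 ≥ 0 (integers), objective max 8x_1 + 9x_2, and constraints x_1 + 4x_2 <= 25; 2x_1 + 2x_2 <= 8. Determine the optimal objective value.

(x_1,x_2)=(0,4): 1·0+4·4=16≤25, 2·0+2·4=8≤8, objective 36.
(x_1,x_2)=(1,3): 1·1+4·3=13≤25, 2·1+2·3=8≤8, objective 35.
(x_1,x_2)=(0,3): 1·0+4·3=12≤25, 2·0+2·3=6≤8, objective 27.
Maximum is 36 at (x_1,x_2)=(0,4).

36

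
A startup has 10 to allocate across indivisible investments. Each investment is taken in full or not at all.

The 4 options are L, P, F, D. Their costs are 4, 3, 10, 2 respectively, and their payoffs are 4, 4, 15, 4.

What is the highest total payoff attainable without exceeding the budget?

L + P + D: cost 4 + 3 + 2 = 9 ≤ 10, payoff 4 + 4 + 4 = 12.
F: cost 10 ≤ 10, payoff 15.
Best is F with total payoff 15.

15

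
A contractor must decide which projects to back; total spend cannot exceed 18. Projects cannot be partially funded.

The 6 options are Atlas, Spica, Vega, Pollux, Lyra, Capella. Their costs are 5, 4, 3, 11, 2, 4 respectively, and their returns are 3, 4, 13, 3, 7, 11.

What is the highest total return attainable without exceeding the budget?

Spica + Vega + Lyra + Capella: cost 4 + 3 + 2 + 4 = 13 ≤ 18, return 4 + 13 + 7 + 11 = 35.
Atlas + Spica + Vega + Lyra + Capella: cost 5 + 4 + 3 + 2 + 4 = 18 ≤ 18, return 3 + 4 + 13 + 7 + 11 = 38.
Best is Atlas, Spica, Vega, Lyra, and Capella with total return 38.

38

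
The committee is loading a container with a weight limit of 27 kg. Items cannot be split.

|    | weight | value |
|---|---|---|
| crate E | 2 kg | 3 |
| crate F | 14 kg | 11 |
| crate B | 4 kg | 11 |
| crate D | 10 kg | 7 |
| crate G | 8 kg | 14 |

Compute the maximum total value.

Take crate F, crate B, and crate G: weight 14 + 4 + 8 = 26 ≤ 27, value 11 + 11 + 14 = 36.
No other feasible combination does better.

36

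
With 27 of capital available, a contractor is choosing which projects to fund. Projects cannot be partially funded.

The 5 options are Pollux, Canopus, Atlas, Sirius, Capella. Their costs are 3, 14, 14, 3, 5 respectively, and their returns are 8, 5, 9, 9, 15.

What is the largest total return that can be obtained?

Take Pollux, Atlas, Sirius, and Capella: cost 3 + 14 + 3 + 5 = 25 ≤ 27, return 8 + 9 + 9 + 15 = 41.
No other feasible combination does better.

41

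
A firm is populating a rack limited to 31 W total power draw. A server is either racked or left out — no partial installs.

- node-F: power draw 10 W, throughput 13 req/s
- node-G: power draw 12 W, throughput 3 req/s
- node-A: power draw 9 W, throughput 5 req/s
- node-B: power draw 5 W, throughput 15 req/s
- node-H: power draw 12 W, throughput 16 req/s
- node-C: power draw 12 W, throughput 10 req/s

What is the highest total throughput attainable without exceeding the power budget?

44

Treat it as a binary knapsack problem.
Allowing fractional choices, the relaxed optimum would be about 47.3, but servers are indivisible.
node-B + node-H + node-C: power draw 5 + 12 + 12 = 29 ≤ 31, throughput 15 + 16 + 10 = 41.
node-F + node-B + node-H: power draw 10 + 5 + 12 = 27 ≤ 31, throughput 13 + 15 + 16 = 44.
Best is node-F, node-B, and node-H with total throughput 44.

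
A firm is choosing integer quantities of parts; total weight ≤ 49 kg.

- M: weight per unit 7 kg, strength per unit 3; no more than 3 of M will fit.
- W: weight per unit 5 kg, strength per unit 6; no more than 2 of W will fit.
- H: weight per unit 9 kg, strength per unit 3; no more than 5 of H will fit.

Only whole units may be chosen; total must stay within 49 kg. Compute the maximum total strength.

27

W has the best ratio (6/5); taking only W gives at most 2×6 = 12 (stopped by the supply cap of 2).
Mixing does better — 3×M, 2×W, and 2×H: weight 49 ≤ 49, strength 3·3 + 2·6 + 2·3 = 27.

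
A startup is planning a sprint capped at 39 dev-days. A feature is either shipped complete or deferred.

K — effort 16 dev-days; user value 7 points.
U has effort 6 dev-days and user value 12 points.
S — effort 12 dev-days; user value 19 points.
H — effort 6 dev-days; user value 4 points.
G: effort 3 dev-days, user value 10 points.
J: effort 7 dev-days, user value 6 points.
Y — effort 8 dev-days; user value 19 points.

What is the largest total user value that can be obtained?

66

Allowing fractional choices, the relaxed optimum would be about 68.0, but features are indivisible.
U + S + G + J + Y: effort 6 + 12 + 3 + 7 + 8 = 36 ≤ 39, user value 12 + 19 + 10 + 6 + 19 = 66.
U + S + H + G + Y: effort 6 + 12 + 6 + 3 + 8 = 35 ≤ 39, user value 12 + 19 + 4 + 10 + 19 = 64.
Best is U, S, G, J, and Y with total user value 66.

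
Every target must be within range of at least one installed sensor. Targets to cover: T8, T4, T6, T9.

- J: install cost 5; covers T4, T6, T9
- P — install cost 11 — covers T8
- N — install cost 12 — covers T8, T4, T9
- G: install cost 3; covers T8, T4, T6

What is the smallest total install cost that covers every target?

Choose J and G: together they cover T8, T4, T6, T9 — every target.
Total install cost: 5 + 3 = 8.

8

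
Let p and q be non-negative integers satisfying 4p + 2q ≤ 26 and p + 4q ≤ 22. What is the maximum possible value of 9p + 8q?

69

The continuous relaxation peaks at (4.29, 4.43) with value 74.00; rounding to a feasible lattice point costs some objective.
(p,q)=(5,3): 4·5+2·3=26≤26, 1·5+4·3=17≤22, objective 69.
(p,q)=(4,4): 4·4+2·4=24≤26, 1·4+4·4=20≤22, objective 68.
(p,q)=(5,2): 4·5+2·2=24≤26, 1·5+4·2=13≤22, objective 61.
(p,q)=(4,3): 4·4+2·3=22≤26, 1·4+4·3=16≤22, objective 60.
No feasible integer point exceeds 69.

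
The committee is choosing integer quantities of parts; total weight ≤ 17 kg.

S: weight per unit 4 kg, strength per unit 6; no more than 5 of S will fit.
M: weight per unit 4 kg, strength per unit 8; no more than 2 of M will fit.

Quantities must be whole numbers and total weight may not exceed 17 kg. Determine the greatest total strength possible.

Take 2×S and 2×M: weight 16 ≤ 17, strength 2·6 + 2·8 = 28.
M has the best ratio (8/4) and is taken to its limit of 2; remaining capacity is filled optimally with the others.

28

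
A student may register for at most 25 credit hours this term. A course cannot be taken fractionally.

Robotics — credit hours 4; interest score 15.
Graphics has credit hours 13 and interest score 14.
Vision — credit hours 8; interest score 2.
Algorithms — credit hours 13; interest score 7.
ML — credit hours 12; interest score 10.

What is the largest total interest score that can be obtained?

31

Take Robotics, Graphics, and Vision: credit hours 4 + 13 + 8 = 25 ≤ 25, interest score 15 + 14 + 2 = 31.
No other feasible combination does better.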